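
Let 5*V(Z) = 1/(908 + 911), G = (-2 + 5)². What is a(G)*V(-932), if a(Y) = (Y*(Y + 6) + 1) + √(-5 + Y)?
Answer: 138/9095 ≈ 0.015173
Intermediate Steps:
G = 9 (G = 3² = 9)
V(Z) = 1/9095 (V(Z) = 1/(5*(908 + 911)) = (⅕)/1819 = (⅕)*(1/1819) = 1/9095)
a(Y) = 1 + √(-5 + Y) + Y*(6 + Y) (a(Y) = (Y*(6 + Y) + 1) + √(-5 + Y) = (1 + Y*(6 + Y)) + √(-5 + Y) = 1 + √(-5 + Y) + Y*(6 + Y))
a(G)*V(-932) = (1 + 9² + √(-5 + 9) + 6*9)*(1/9095) = (1 + 81 + √4 + 54)*(1/9095) = (1 + 81 + 2 + 54)*(1/9095) = 138*(1/9095) = 138/9095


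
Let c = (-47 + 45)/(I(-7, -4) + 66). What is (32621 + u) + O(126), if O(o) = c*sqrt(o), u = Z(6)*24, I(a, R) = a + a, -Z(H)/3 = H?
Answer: 32189 - 3*sqrt(14)/26 ≈ 32189.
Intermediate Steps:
Z(H) = -3*H
I(a, R) = 2*a
u = -432 (u = -3*6*24 = -18*24 = -432)
c = -1/26 (c = (-47 + 45)/(2*(-7) + 66) = -2/(-14 + 66) = -2/52 = -2*1/52 = -1/26 ≈ -0.038462)
O(o) = -sqrt(o)/26
(32621 + u) + O(126) = (32621 - 432) - 3*sqrt(14)/26 = 32189 - 3*sqrt(14)/26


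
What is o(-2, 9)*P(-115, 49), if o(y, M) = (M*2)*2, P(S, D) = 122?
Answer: 4392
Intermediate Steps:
o(y, M) = 4*M (o(y, M) = (2*M)*2 = 4*M)
o(-2, 9)*P(-115, 49) = (4*9)*122 = 36*122 = 4392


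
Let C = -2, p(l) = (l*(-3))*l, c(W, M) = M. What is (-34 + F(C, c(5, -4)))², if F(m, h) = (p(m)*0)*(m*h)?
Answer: 1156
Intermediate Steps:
p(l) = -3*l² (p(l) = (-3*l)*l = -3*l²)
F(m, h) = 0 (F(m, h) = (-3*m²*0)*(m*h) = 0*(h*m) = 0)
(-34 + F(C, c(5, -4)))² = (-34 + 0)² = (-34)² = 1156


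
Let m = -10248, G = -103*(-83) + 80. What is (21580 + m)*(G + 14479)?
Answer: 261859856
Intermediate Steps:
G = 8629 (G = 8549 + 80 = 8629)
(21580 + m)*(G + 14479) = (21580 - 10248)*(8629 + 14479) = 11332*23108 = 261859856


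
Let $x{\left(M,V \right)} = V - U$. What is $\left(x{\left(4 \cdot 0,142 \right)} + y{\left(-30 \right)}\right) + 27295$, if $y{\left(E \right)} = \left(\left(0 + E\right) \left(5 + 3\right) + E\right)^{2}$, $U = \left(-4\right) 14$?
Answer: $100393$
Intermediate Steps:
$U = -56$
$x{\left(M,V \right)} = 56 + V$ ($x{\left(M,V \right)} = V - -56 = V + 56 = 56 + V$)
$y{\left(E \right)} = 81 E^{2}$ ($y{\left(E \right)} = \left(E 8 + E\right)^{2} = \left(8 E + E\right)^{2} = \left(9 E\right)^{2} = 81 E^{2}$)
$\left(x{\left(4 \cdot 0,142 \right)} + y{\left(-30 \right)}\right) + 27295 = \left(\left(56 + 142\right) + 81 \left(-30\right)^{2}\right) + 27295 = \left(198 + 81 \cdot 900\right) + 27295 = \left(198 + 72900\right) + 27295 = 73098 + 27295 = 100393$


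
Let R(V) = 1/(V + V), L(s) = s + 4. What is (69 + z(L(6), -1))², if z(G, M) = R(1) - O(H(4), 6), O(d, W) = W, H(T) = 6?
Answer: 16129/4 ≈ 4032.3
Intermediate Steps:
L(s) = 4 + s
R(V) = 1/(2*V)
z(G, M) = -11/2 (z(G, M) = (½)/1 - 1*6 = (½)*1 - 6 = ½ - 6 = -11/2)
(69 + z(L(6), -1))² = (69 - 11/2)² = (127/2)² = 16129/4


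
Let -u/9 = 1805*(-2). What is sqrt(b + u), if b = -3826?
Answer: 2*sqrt(7166) ≈ 169.30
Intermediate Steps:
u = 32490 (u = -16245*(-2) = -9*(-3610) = 32490)
sqrt(b + u) = sqrt(-3826 + 32490) = sqrt(28664) = 2*sqrt(7166)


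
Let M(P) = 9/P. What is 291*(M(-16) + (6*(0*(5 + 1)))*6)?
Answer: -2619/16 ≈ -163.69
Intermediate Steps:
291*(M(-16) + (6*(0*(5 + 1)))*6) = 291*(9/(-16) + (6*(0*(5 + 1)))*6) = 291*(9*(-1/16) + (6*(0*6))*6) = 291*(-9/16 + (6*0)*6) = 291*(-9/16 + 0*6) = 291*(-9/16 + 0) = 291*(-9/16) = -2619/16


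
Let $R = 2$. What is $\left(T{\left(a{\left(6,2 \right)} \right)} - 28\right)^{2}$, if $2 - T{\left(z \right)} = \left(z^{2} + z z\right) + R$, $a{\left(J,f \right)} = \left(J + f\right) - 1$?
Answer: $15876$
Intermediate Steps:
$a{\left(J,f \right)} = -1 + J + f$
$T{\left(z \right)} = - 2 z^{2}$ ($T{\left(z \right)} = 2 - \left(\left(z^{2} + z z\right) + 2\right) = 2 - \left(\left(z^{2} + z^{2}\right) + 2\right) = 2 - \left(2 z^{2} + 2\right) = 2 - \left(2 + 2 z^{2}\right) = - 2 z^{2}$)
$\left(T{\left(a{\left(6,2 \right)} \right)} - 28\right)^{2} = \left(- 2 \left(-1 + 6 + 2\right)^{2} - 28\right)^{2} = \left(- 2 \cdot 7^{2} - 28\right)^{2} = \left(\left(-2\right) 49 - 28\right)^{2} = \left(-98 - 28\right)^{2} = \left(-126\right)^{2} = 15876$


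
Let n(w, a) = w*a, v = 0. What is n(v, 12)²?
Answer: 0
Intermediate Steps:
n(w, a) = a*w
n(v, 12)² = (12*0)² = 0² = 0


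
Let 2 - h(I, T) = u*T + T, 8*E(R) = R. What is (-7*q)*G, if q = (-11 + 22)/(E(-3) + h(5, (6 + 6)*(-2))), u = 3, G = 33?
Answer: -1848/71 ≈ -26.028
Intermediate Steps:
E(R) = R/8
h(I, T) = 2 - 4*T (h(I, T) = 2 - (3*T + T) = 2 - 4*T)
q = 8/71 (q = (-11 + 22)/((⅛)*(-3) + (2 - 4*(6 + 6)*(-2))) = 11/(-3/8 + (2 - 48*(-2))) = 11/(-3/8 + (2 - 4*(-24))) = 11/(-3/8 + (2 + 96)) = 11/(-3/8 + 98) = 11/(781/8) = 11*(8/781) = 8/71 ≈ 0.11268)
(-7*q)*G = -7*8/71*33 = -56/71*33 = -1848/71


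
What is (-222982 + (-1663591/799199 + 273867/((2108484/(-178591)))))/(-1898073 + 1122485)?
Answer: 1795840111732889/5657757678129168 ≈ 0.31741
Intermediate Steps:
(-222982 + (-1663591/799199 + 273867/((2108484/(-178591)))))/(-1898073 + 1122485) = (-222982 + (-1663591*1/799199 + 273867/((2108484*(-1/178591)))))/(-775588) = (-222982 + (-1663591/799199 + 273867/(-301212/25513)))*(-1/775588) = (-222982 + (-1663591/799199 + 273867*(-25513/301212)))*(-1/775588) = (-222982 + (-1663591/799199 - 2329056257/100404))*(-1/775588) = (-222982 - 1861546462728907/80242776396)*(-1/775588) = -19754241229061779/80242776396*(-1/775588) = 1795840111732889/5657757678129168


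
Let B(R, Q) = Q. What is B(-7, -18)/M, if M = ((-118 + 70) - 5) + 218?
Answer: -6/55 ≈ -0.10909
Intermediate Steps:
M = 165 (M = (-48 - 5) + 218 = -53 + 218 = 165)
B(-7, -18)/M = -18/165 = -18*1/165 = -6/55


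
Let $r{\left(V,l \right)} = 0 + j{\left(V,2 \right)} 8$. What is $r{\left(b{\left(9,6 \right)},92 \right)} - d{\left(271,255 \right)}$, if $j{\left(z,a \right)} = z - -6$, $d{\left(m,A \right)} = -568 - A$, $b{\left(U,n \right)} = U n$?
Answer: $1303$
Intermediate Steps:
$j{\left(z,a \right)} = 6 + z$ ($j{\left(z,a \right)} = z + 6 = 6 + z$)
$r{\left(V,l \right)} = 48 + 8 V$ ($r{\left(V,l \right)} = 0 + \left(6 + V\right) 8 = 0 + \left(48 + 8 V\right) = 48 + 8 V$)
$r{\left(b{\left(9,6 \right)},92 \right)} - d{\left(271,255 \right)} = \left(48 + 8 \cdot 9 \cdot 6\right) - \left(-568 - 255\right) = \left(48 + 8 \cdot 54\right) - \left(-568 - 255\right) = \left(48 + 432\right) - -823 = 480 + 823 = 1303$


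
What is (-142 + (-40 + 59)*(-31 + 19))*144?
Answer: -53280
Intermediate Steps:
(-142 + (-40 + 59)*(-31 + 19))*144 = (-142 + 19*(-12))*144 = (-142 - 228)*144 = -370*144 = -53280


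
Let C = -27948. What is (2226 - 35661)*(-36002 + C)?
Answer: 2138168250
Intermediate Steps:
(2226 - 35661)*(-36002 + C) = (2226 - 35661)*(-36002 - 27948) = -33435*(-63950) = 2138168250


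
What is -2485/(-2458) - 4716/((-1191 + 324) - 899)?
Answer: 7990219/2170414 ≈ 3.6814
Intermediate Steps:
-2485/(-2458) - 4716/((-1191 + 324) - 899) = -2485*(-1/2458) - 4716/(-867 - 899) = 2485/2458 - 4716/(-1766) = 2485/2458 - 4716*(-1/1766) = 2485/2458 + 2358/883 = 7990219/2170414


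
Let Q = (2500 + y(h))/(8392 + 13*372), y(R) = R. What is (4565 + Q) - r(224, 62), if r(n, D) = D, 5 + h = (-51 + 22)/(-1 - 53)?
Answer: 3216681695/714312 ≈ 4503.2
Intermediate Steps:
h = -241/54 (h = -5 + (-51 + 22)/(-1 - 53) = -5 - 29/(-54) = -5 - 29*(-1/54) = -5 + 29/54 = -241/54 ≈ -4.4630)
Q = 134759/714312 (Q = (2500 - 241/54)/(8392 + 13*372) = 134759/(54*(8392 + 4836)) = (134759/54)/13228 = (134759/54)*(1/13228) = 134759/714312 ≈ 0.18866)
(4565 + Q) - r(224, 62) = (4565 + 134759/714312) - 1*62 = 3260969039/714312 - 62 = 3216681695/714312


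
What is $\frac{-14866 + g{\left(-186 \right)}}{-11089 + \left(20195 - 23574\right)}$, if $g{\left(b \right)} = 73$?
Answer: $\frac{14793}{14468} \approx 1.0225$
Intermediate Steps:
$\frac{-14866 + g{\left(-186 \right)}}{-11089 + \left(20195 - 23574\right)} = \frac{-14866 + 73}{-11089 + \left(20195 - 23574\right)} = - \frac{14793}{-11089 + \left(20195 - 23574\right)} = - \frac{14793}{-11089 - 3379} = - \frac{14793}{-14468} = \left(-14793\right) \left(- \frac{1}{14468}\right) = \frac{14793}{14468}$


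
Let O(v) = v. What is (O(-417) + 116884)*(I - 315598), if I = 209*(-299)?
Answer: -44034891563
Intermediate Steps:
I = -62491
(O(-417) + 116884)*(I - 315598) = (-417 + 116884)*(-62491 - 315598) = 116467*(-378089) = -44034891563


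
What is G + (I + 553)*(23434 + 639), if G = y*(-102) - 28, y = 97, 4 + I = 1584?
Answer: 51337787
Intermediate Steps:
I = 1580 (I = -4 + 1584 = 1580)
G = -9922 (G = 97*(-102) - 28 = -9894 - 28 = -9922)
G + (I + 553)*(23434 + 639) = -9922 + (1580 + 553)*(23434 + 639) = -9922 + 2133*24073 = -9922 + 51347709 = 51337787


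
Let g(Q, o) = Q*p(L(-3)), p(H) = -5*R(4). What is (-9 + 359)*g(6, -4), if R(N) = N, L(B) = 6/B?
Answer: -42000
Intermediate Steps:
p(H) = -20 (p(H) = -5*4 = -20)
g(Q, o) = -20*Q (g(Q, o) = Q*(-20) = -20*Q)
(-9 + 359)*g(6, -4) = (-9 + 359)*(-20*6) = 350*(-120) = -42000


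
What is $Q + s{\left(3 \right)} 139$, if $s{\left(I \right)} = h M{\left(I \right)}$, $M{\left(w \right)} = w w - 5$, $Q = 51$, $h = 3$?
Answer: $1719$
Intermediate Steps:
$M{\left(w \right)} = -5 + w^{2}$ ($M{\left(w \right)} = w^{2} - 5 = -5 + w^{2}$)
$s{\left(I \right)} = -15 + 3 I^{2}$ ($s{\left(I \right)} = 3 \left(-5 + I^{2}\right) = -15 + 3 I^{2}$)
$Q + s{\left(3 \right)} 139 = 51 + \left(-15 + 3 \cdot 3^{2}\right) 139 = 51 + \left(-15 + 3 \cdot 9\right) 139 = 51 + \left(-15 + 27\right) 139 = 51 + 12 \cdot 139 = 51 + 1668 = 1719$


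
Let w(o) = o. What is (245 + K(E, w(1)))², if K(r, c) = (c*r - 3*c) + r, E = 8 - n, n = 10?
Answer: 56644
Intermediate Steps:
E = -2 (E = 8 - 1*10 = 8 - 10 = -2)
K(r, c) = r - 3*c + c*r (K(r, c) = (-3*c + c*r) + r = r - 3*c + c*r)
(245 + K(E, w(1)))² = (245 + (-2 - 3*1 + 1*(-2)))² = (245 + (-2 - 3 - 2))² = (245 - 7)² = 238² = 56644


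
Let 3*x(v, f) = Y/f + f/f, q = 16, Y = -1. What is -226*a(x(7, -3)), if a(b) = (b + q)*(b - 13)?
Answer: 3779624/81 ≈ 46662.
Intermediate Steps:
x(v, f) = ⅓ - 1/(3*f) (x(v, f) = (-1/f + f/f)/3 = (-1/f + 1)/3 = (1 - 1/f)/3 = ⅓ - 1/(3*f))
a(b) = (-13 + b)*(16 + b) (a(b) = (b + 16)*(b - 13) = (16 + b)*(-13 + b) = (-13 + b)*(16 + b))
-226*a(x(7, -3)) = -226*(-208 + ((⅓)*(-1 - 3)/(-3))² + 3*((⅓)*(-1 - 3)/(-3))) = -226*(-208 + ((⅓)*(-⅓)*(-4))² + 3*((⅓)*(-⅓)*(-4))) = -226*(-208 + (4/9)² + 3*(4/9)) = -226*(-208 + 16/81 + 4/3) = -226*(-16724/81) = 3779624/81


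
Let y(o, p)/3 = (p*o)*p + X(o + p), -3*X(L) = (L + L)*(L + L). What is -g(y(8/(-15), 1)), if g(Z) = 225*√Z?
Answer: -30*I*√139 ≈ -353.69*I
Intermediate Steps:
X(L) = -4*L²/3 (X(L) = -(L + L)*(L + L)/3 = -2*L*2*L/3 = -4*L²/3)
y(o, p) = -4*(o + p)² + 3*o*p² (y(o, p) = 3*((p*o)*p - 4*(o + p)²/3) = 3*((o*p)*p - 4*(o + p)²/3) = 3*(o*p² - 4*(o + p)²/3) = 3*(-4*(o + p)²/3 + o*p²) = -4*(o + p)² + 3*o*p²)
-g(y(8/(-15), 1)) = -225*√(-4*(8/(-15) + 1)² + 3*(8/(-15))*1²) = -225*√(-4*(8*(-1/15) + 1)² + 3*(8*(-1/15))*1) = -225*√(-4*(-8/15 + 1)² + 3*(-8/15)*1) = -225*√(-4*(7/15)² - 8/5) = -225*√(-4*49/225 - 8/5) = -225*√(-196/225 - 8/5) = -225*√(-556/225) = -225*2*I*√139/15 = -30*I*√139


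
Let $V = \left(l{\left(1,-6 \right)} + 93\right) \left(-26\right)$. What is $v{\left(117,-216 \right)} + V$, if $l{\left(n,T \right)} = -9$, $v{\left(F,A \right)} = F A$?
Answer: $-27456$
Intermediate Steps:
$v{\left(F,A \right)} = A F$
$V = -2184$ ($V = \left(-9 + 93\right) \left(-26\right) = 84 \left(-26\right) = -2184$)
$v{\left(117,-216 \right)} + V = \left(-216\right) 117 - 2184 = -25272 - 2184 = -27456$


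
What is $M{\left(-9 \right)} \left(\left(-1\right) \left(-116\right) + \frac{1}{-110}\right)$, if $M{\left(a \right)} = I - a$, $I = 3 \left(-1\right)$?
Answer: $\frac{38277}{55} \approx 695.95$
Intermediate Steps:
$I = -3$
$M{\left(a \right)} = -3 - a$
$M{\left(-9 \right)} \left(\left(-1\right) \left(-116\right) + \frac{1}{-110}\right) = \left(-3 - -9\right) \left(\left(-1\right) \left(-116\right) + \frac{1}{-110}\right) = \left(-3 + 9\right) \left(116 - \frac{1}{110}\right) = 6 \cdot \frac{12759}{110} = \frac{38277}{55}$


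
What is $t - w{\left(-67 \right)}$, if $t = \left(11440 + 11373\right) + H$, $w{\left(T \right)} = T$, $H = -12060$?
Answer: $10820$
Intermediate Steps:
$t = 10753$ ($t = \left(11440 + 11373\right) - 12060 = 22813 - 12060 = 10753$)
$t - w{\left(-67 \right)} = 10753 - -67 = 10753 + 67 = 10820$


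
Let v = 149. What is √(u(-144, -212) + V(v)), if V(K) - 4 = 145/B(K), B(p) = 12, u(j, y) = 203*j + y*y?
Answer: √566211/6 ≈ 125.41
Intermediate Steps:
u(j, y) = y² + 203*j (u(j, y) = 203*j + y² = y² + 203*j)
V(K) = 193/12 (V(K) = 4 + 145/12 = 193/12)
√(u(-144, -212) + V(v)) = √(((-212)² + 203*(-144)) + 193/12) = √((44944 - 29232) + 193/12) = √(15712 + 193/12) = √(188737/12) = √566211/6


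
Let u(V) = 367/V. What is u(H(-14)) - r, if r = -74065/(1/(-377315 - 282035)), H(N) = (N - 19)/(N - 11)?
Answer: -1611546996575/33 ≈ -4.8835e+10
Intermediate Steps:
H(N) = (-19 + N)/(-11 + N)
r = 48834757750 (r = -74065/(1/(-659350)) = -74065/(-1/659350) = -74065*(-659350) = 48834757750)
u(H(-14)) - r = 367/(((-19 - 14)/(-11 - 14))) - 1*48834757750 = 367/((-33/(-25))) - 48834757750 = 367/((-1/25*(-33))) - 48834757750 = 367/(33/25) - 48834757750 = 367*(25/33) - 48834757750 = 9175/33 - 48834757750 = -1611546996575/33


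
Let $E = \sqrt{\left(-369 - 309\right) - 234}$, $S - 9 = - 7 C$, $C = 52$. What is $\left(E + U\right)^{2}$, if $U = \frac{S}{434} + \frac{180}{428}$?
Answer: $\frac{\left(18455 - 185752 i \sqrt{57}\right)^{2}}{2156487844} \approx -911.84 - 24.003 i$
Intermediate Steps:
$S = -355$ ($S = 9 - 364 = -355$)
$U = - \frac{18455}{46438}$ ($U = - \frac{355}{434} + \frac{180}{428} = \left(-355\right) \frac{1}{434} + 180 \cdot \frac{1}{428} = - \frac{355}{434} + \frac{45}{107} = - \frac{18455}{46438} \approx -0.39741$)
$E = 4 i \sqrt{57}$ ($E = \sqrt{\left(-369 - 309\right) - 234} = \sqrt{-678 - 234} = \sqrt{-912} = 4 i \sqrt{57} \approx 30.199 i$)
$\left(E + U\right)^{2} = \left(4 i \sqrt{57} - \frac{18455}{46438}\right)^{2} = \left(- \frac{18455}{46438} + 4 i \sqrt{57}\right)^{2}$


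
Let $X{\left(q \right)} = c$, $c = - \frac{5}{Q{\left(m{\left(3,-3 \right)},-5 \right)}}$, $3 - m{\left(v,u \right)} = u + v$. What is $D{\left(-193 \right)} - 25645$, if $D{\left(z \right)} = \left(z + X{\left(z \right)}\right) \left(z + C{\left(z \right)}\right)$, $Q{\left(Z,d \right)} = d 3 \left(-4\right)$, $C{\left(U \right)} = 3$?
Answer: $\frac{66245}{6} \approx 11041.0$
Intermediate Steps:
$m{\left(v,u \right)} = 3 - u - v$ ($m{\left(v,u \right)} = 3 - \left(u + v\right) = 3 - u - v$)
$Q{\left(Z,d \right)} = - 12 d$ ($Q{\left(Z,d \right)} = 3 d \left(-4\right) = - 12 d$)
$c = - \frac{1}{12}$ ($c = - \frac{5}{\left(-12\right) \left(-5\right)} = - \frac{5}{60} = \left(-5\right) \frac{1}{60} = - \frac{1}{12} \approx -0.083333$)
$X{\left(q \right)} = - \frac{1}{12}$
$D{\left(z \right)} = \left(3 + z\right) \left(- \frac{1}{12} + z\right)$ ($D{\left(z \right)} = \left(z - \frac{1}{12}\right) \left(z + 3\right) = \left(- \frac{1}{12} + z\right) \left(3 + z\right) = \left(3 + z\right) \left(- \frac{1}{12} + z\right)$)
$D{\left(-193 \right)} - 25645 = \left(- \frac{1}{4} + \left(-193\right)^{2} + \frac{35}{12} \left(-193\right)\right) - 25645 = \left(- \frac{1}{4} + 37249 - \frac{6755}{12}\right) - 25645 = \frac{220115}{6} - 25645 = \frac{66245}{6}$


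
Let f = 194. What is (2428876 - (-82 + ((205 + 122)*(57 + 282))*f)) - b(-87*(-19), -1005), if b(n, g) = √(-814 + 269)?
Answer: -19076524 - I*√545 ≈ -1.9077e+7 - 23.345*I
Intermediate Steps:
b(n, g) = I*√545 (b(n, g) = √(-545) = I*√545)
(2428876 - (-82 + ((205 + 122)*(57 + 282))*f)) - b(-87*(-19), -1005) = (2428876 - (-82 + ((205 + 122)*(57 + 282))*194)) - I*√545 = (2428876 - (-82 + (327*339)*194)) - I*√545 = (2428876 - (-82 + 110853*194)) - I*√545 = (2428876 - (-82 + 21505482)) - I*√545 = (2428876 - 1*21505400) - I*√545 = (2428876 - 21505400) - I*√545 = -19076524 - I*√545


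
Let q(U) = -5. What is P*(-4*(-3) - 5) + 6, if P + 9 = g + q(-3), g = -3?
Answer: -113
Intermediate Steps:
P = -17 (P = -9 + (-3 - 5) = -9 - 8 = -17)
P*(-4*(-3) - 5) + 6 = -17*(-4*(-3) - 5) + 6 = -17*(12 - 5) + 6 = -17*7 + 6 = -119 + 6 = -113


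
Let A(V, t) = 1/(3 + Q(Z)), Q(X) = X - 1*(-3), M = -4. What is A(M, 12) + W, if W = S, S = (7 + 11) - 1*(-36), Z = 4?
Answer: 541/10 ≈ 54.100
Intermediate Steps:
Q(X) = 3 + X (Q(X) = X + 3 = 3 + X)
S = 54 (S = 18 + 36 = 54)
W = 54
A(V, t) = ⅒ (A(V, t) = 1/(3 + (3 + 4)) = 1/(3 + 7) = 1/10 = ⅒)
A(M, 12) + W = ⅒ + 54 = 541/10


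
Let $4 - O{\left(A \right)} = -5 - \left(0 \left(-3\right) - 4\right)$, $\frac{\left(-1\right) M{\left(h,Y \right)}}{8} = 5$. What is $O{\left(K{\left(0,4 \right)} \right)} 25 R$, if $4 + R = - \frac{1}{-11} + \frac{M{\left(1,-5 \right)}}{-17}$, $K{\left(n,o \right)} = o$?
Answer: $- \frac{36375}{187} \approx -194.52$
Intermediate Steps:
$M{\left(h,Y \right)} = -40$ ($M{\left(h,Y \right)} = \left(-8\right) 5 = -40$)
$O{\left(A \right)} = 5$ ($O{\left(A \right)} = 4 - \left(-5 - \left(0 \left(-3\right) - 4\right)\right) = 4 - \left(-5 - \left(0 - 4\right)\right) = 4 - \left(-5 - -4\right) = 4 - \left(-5 + 4\right) = 4 - -1 = 4 + 1 = 5$)
$R = - \frac{291}{187}$ ($R = -4 - \left(- \frac{1}{11} - \frac{40}{17}\right) = -4 - - \frac{457}{187} = -4 + \left(\frac{1}{11} + \frac{40}{17}\right) = -4 + \frac{457}{187} = - \frac{291}{187} \approx -1.5562$)
$O{\left(K{\left(0,4 \right)} \right)} 25 R = 5 \cdot 25 \left(- \frac{291}{187}\right) = 125 \left(- \frac{291}{187}\right) = - \frac{36375}{187}$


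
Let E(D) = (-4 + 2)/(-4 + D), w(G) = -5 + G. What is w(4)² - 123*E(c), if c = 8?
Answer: 125/2 ≈ 62.500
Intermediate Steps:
E(D) = -2/(-4 + D)
w(4)² - 123*E(c) = (-5 + 4)² - (-246)/(-4 + 8) = (-1)² - (-246)/4 = 1 - (-246)/4 = 1 - 123*(-½) = 1 + 123/2 = 125/2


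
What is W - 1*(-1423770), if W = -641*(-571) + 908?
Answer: 1790689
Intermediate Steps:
W = 366919 (W = 366011 + 908 = 366919)
W - 1*(-1423770) = 366919 - 1*(-1423770) = 366919 + 1423770 = 1790689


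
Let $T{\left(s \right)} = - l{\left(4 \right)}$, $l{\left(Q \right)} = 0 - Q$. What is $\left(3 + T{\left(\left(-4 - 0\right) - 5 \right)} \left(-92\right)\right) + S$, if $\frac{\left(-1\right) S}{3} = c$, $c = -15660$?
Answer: $46615$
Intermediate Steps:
$l{\left(Q \right)} = - Q$
$T{\left(s \right)} = 4$ ($T{\left(s \right)} = - \left(-1\right) 4 = \left(-1\right) \left(-4\right) = 4$)
$S = 46980$ ($S = \left(-3\right) \left(-15660\right) = 46980$)
$\left(3 + T{\left(\left(-4 - 0\right) - 5 \right)} \left(-92\right)\right) + S = \left(3 + 4 \left(-92\right)\right) + 46980 = \left(3 - 368\right) + 46980 = -365 + 46980 = 46615$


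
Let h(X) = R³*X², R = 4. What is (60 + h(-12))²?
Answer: 86044176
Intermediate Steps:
h(X) = 64*X² (h(X) = 4³*X² = 64*X²)
(60 + h(-12))² = (60 + 64*(-12)²)² = (60 + 64*144)² = (60 + 9216)² = 9276² = 86044176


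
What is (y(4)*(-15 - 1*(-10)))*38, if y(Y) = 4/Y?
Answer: -190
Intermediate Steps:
(y(4)*(-15 - 1*(-10)))*38 = ((4/4)*(-15 - 1*(-10)))*38 = ((4*(¼))*(-15 + 10))*38 = (1*(-5))*38 = -5*38 = -190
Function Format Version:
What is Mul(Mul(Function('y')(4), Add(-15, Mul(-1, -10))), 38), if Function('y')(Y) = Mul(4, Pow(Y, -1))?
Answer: -190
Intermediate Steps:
Mul(Mul(Function('y')(4), Add(-15, Mul(-1, -10))), 38) = Mul(Mul(Mul(4, Pow(4, -1)), Add(-15, Mul(-1, -10))), 38) = Mul(Mul(Mul(4, Rational(1, 4)), Add(-15, 10)), 38) = Mul(Mul(1, -5), 38) = Mul(-5, 38) = -190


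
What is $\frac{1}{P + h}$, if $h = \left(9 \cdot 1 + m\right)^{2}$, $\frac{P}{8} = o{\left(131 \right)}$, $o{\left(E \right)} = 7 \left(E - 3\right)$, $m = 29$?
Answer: $\frac{1}{8612} \approx 0.00011612$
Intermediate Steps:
$o{\left(E \right)} = -21 + 7 E$ ($o{\left(E \right)} = 7 \left(-3 + E\right) = -21 + 7 E$)
$P = 7168$ ($P = 8 \left(-21 + 7 \cdot 131\right) = 8 \left(-21 + 917\right) = 8 \cdot 896 = 7168$)
$h = 1444$ ($h = \left(9 \cdot 1 + 29\right)^{2} = \left(9 + 29\right)^{2} = 38^{2} = 1444$)
$\frac{1}{P + h} = \frac{1}{7168 + 1444} = \frac{1}{8612}$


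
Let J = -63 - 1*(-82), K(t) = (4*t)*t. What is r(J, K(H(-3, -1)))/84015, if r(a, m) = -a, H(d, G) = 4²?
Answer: -19/84015 ≈ -0.00022615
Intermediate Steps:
H(d, G) = 16
K(t) = 4*t²
J = 19 (J = -63 + 82 = 19)
r(J, K(H(-3, -1)))/84015 = -1*19/84015 = -19*1/84015 = -19/84015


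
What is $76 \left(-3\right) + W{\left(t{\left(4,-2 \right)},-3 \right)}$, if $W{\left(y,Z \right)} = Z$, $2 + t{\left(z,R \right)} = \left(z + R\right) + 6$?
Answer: $-231$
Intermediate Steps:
$t{\left(z,R \right)} = 4 + R + z$ ($t{\left(z,R \right)} = -2 + \left(\left(z + R\right) + 6\right) = -2 + \left(\left(R + z\right) + 6\right) = -2 + \left(6 + R + z\right) = 4 + R + z$)
$76 \left(-3\right) + W{\left(t{\left(4,-2 \right)},-3 \right)} = 76 \left(-3\right) - 3 = -228 - 3 = -231$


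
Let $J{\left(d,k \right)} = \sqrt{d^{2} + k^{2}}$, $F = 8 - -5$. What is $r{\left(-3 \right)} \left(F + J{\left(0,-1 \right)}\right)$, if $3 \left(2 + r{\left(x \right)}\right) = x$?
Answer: $-42$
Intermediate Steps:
$r{\left(x \right)} = -2 + \frac{x}{3}$
$F = 13$ ($F = 8 + 5 = 13$)
$r{\left(-3 \right)} \left(F + J{\left(0,-1 \right)}\right) = \left(-2 + \frac{1}{3} \left(-3\right)\right) \left(13 + \sqrt{0^{2} + \left(-1\right)^{2}}\right) = \left(-2 - 1\right) \left(13 + \sqrt{0 + 1}\right) = - 3 \left(13 + \sqrt{1}\right) = - 3 \left(13 + 1\right) = \left(-3\right) 14 = -42$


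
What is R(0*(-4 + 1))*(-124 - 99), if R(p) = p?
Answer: 0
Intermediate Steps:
R(0*(-4 + 1))*(-124 - 99) = (0*(-4 + 1))*(-124 - 99) = (0*(-3))*(-223) = 0*(-223) = 0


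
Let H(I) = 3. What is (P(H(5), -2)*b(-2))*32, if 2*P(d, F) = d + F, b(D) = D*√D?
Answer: -32*I*√2 ≈ -45.255*I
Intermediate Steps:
b(D) = D^(3/2)
P(d, F) = F/2 + d/2 (P(d, F) = (d + F)/2 = (F + d)/2 = F/2 + d/2)
(P(H(5), -2)*b(-2))*32 = (((½)*(-2) + (½)*3)*(-2)^(3/2))*32 = ((-1 + 3/2)*(-2*I*√2))*32 = ((-2*I*√2)/2)*32 = -I*√2*32 = -32*I*√2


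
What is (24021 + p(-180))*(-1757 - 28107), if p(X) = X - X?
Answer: -717363144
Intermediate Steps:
p(X) = 0
(24021 + p(-180))*(-1757 - 28107) = (24021 + 0)*(-1757 - 28107) = 24021*(-29864) = -717363144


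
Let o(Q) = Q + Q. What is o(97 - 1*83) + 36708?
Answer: 36736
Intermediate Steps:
o(Q) = 2*Q
o(97 - 1*83) + 36708 = 2*(97 - 1*83) + 36708 = 2*(97 - 83) + 36708 = 2*14 + 36708 = 28 + 36708 = 36736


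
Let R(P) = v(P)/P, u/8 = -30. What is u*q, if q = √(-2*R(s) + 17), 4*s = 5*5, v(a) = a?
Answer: -240*√15 ≈ -929.52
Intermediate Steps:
u = -240 (u = 8*(-30) = -240)
s = 25/4 (s = (5*5)/4 = (¼)*25 = 25/4 ≈ 6.2500)
R(P) = 1 (R(P) = P/P = 1)
q = √15 (q = √(-2*1 + 17) = √(-2 + 17) = √15 ≈ 3.8730)
u*q = -240*√15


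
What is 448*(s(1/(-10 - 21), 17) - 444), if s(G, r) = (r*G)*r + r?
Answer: -6059648/31 ≈ -1.9547e+5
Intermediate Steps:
s(G, r) = r + G*r**2 (s(G, r) = (G*r)*r + r = G*r**2 + r = r + G*r**2)
448*(s(1/(-10 - 21), 17) - 444) = 448*(17*(1 + 17/(-10 - 21)) - 444) = 448*(17*(1 + 17/(-31)) - 444) = 448*(17*(1 - 1/31*17) - 444) = 448*(17*(1 - 17/31) - 444) = 448*(17*(14/31) - 444) = 448*(238/31 - 444) = 448*(-13526/31) = -6059648/31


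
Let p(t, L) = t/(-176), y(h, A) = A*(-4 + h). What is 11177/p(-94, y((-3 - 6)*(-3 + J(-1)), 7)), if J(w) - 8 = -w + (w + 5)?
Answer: 983576/47 ≈ 20927.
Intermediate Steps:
J(w) = 13 (J(w) = 8 + (-w + (w + 5)) = 8 + (-w + (5 + w)) = 8 + 5 = 13)
p(t, L) = -t/176 (p(t, L) = t*(-1/176) = -t/176)
11177/p(-94, y((-3 - 6)*(-3 + J(-1)), 7)) = 11177/((-1/176*(-94))) = 11177/(47/88) = 11177*(88/47) = 983576/47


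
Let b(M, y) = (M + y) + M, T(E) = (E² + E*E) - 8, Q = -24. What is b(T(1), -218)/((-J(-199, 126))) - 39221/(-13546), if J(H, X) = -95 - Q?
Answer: -25453/73982 ≈ -0.34404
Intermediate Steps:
T(E) = -8 + 2*E² (T(E) = (E² + E²) - 8 = 2*E² - 8 = -8 + 2*E²)
b(M, y) = y + 2*M
J(H, X) = -71 (J(H, X) = -95 - 1*(-24) = -95 + 24 = -71)
b(T(1), -218)/((-J(-199, 126))) - 39221/(-13546) = (-218 + 2*(-8 + 2*1²))/((-1*(-71))) - 39221/(-13546) = (-218 + 2*(-8 + 2*1))/71 - 39221*(-1/13546) = (-218 + 2*(-8 + 2))*(1/71) + 3017/1042 = (-218 + 2*(-6))*(1/71) + 3017/1042 = (-218 - 12)*(1/71) + 3017/1042 = -230*1/71 + 3017/1042 = -230/71 + 3017/1042 = -25453/73982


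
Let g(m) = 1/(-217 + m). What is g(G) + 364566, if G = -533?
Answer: 273424499/750 ≈ 3.6457e+5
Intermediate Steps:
g(G) + 364566 = 1/(-217 - 533) + 364566 = 1/(-750) + 364566 = -1/750 + 364566 = 273424499/750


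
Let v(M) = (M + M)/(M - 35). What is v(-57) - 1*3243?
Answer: -149121/46 ≈ -3241.8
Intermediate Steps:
v(M) = 2*M/(-35 + M) (v(M) = (2*M)/(-35 + M) = 2*M/(-35 + M))
v(-57) - 1*3243 = 2*(-57)/(-35 - 57) - 1*3243 = 2*(-57)/(-92) - 3243 = 2*(-57)*(-1/92) - 3243 = 57/46 - 3243 = -149121/46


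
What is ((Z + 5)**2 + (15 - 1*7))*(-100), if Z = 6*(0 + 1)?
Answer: -12900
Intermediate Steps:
Z = 6 (Z = 6*1 = 6)
((Z + 5)**2 + (15 - 1*7))*(-100) = ((6 + 5)**2 + (15 - 1*7))*(-100) = (11**2 + (15 - 7))*(-100) = (121 + 8)*(-100) = 129*(-100) = -12900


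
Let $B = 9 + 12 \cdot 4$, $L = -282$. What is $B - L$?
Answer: $339$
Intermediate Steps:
$B = 57$ ($B = 9 + 48 = 57$)
$B - L = 57 - -282 = 57 + 282 = 339$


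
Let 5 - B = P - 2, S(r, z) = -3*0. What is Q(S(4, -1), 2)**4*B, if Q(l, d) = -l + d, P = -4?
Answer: 176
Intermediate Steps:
S(r, z) = 0
Q(l, d) = d - l
B = 11 (B = 5 - (-4 - 2) = 5 - 1*(-6) = 5 + 6 = 11)
Q(S(4, -1), 2)**4*B = (2 - 1*0)**4*11 = (2 + 0)**4*11 = 2**4*11 = 16*11 = 176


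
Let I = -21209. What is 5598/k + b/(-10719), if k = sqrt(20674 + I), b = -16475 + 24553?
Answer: -8078/10719 - 5598*I*sqrt(535)/535 ≈ -0.75362 - 242.02*I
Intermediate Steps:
b = 8078
k = I*sqrt(535) (k = sqrt(20674 - 21209) = sqrt(-535) = I*sqrt(535) ≈ 23.13*I)
5598/k + b/(-10719) = 5598/((I*sqrt(535))) + 8078/(-10719) = 5598*(-I*sqrt(535)/535) + 8078*(-1/10719) = -5598*I*sqrt(535)/535 - 8078/10719 = -8078/10719 - 5598*I*sqrt(535)/535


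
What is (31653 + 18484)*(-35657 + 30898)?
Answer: -238601983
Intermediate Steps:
(31653 + 18484)*(-35657 + 30898) = 50137*(-4759) = -238601983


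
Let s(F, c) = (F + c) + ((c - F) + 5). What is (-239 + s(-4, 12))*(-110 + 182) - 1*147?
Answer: -15267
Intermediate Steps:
s(F, c) = 5 + 2*c (s(F, c) = (F + c) + (5 + c - F) = 5 + 2*c)
(-239 + s(-4, 12))*(-110 + 182) - 1*147 = (-239 + (5 + 2*12))*(-110 + 182) - 1*147 = (-239 + (5 + 24))*72 - 147 = (-239 + 29)*72 - 147 = -210*72 - 147 = -15120 - 147 = -15267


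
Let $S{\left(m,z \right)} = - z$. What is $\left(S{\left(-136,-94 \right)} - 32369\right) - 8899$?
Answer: $-41174$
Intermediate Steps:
$\left(S{\left(-136,-94 \right)} - 32369\right) - 8899 = \left(\left(-1\right) \left(-94\right) - 32369\right) - 8899 = \left(94 - 32369\right) - 8899 = -32275 - 8899 = -41174$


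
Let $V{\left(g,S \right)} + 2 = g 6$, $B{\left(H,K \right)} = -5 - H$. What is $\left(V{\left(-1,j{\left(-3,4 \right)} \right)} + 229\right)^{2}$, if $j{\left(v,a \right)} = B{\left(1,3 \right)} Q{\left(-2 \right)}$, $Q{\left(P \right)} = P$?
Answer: $48841$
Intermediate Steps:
$j{\left(v,a \right)} = 12$ ($j{\left(v,a \right)} = \left(-5 - 1\right) \left(-2\right) = \left(-6\right) \left(-2\right) = 12$)
$V{\left(g,S \right)} = -2 + 6 g$ ($V{\left(g,S \right)} = -2 + g 6 = -2 + 6 g$)
$\left(V{\left(-1,j{\left(-3,4 \right)} \right)} + 229\right)^{2} = \left(\left(-2 + 6 \left(-1\right)\right) + 229\right)^{2} = \left(\left(-2 - 6\right) + 229\right)^{2} = \left(-8 + 229\right)^{2} = 221^{2} = 48841$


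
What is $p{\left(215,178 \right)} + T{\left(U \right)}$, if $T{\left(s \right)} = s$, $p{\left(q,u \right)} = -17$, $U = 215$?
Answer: $198$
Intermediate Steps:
$p{\left(215,178 \right)} + T{\left(U \right)} = -17 + 215 = 198$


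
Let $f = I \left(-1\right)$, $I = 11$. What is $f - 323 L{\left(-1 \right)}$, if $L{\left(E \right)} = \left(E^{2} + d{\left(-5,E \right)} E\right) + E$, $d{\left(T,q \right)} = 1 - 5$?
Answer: $-1303$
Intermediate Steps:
$d{\left(T,q \right)} = -4$ ($d{\left(T,q \right)} = 1 - 5 = -4$)
$L{\left(E \right)} = E^{2} - 3 E$ ($L{\left(E \right)} = \left(E^{2} - 4 E\right) + E = E^{2} - 3 E$)
$f = -11$ ($f = 11 \left(-1\right) = -11$)
$f - 323 L{\left(-1 \right)} = -11 - 323 \left(- (-3 - 1)\right) = -11 - 323 \left(\left(-1\right) \left(-4\right)\right) = -11 - 1292 = -1303$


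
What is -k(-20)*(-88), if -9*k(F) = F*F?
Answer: -35200/9 ≈ -3911.1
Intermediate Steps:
k(F) = -F**2/9 (k(F) = -F*F/9 = -F**2/9)
-k(-20)*(-88) = -(-1/9*(-20)**2)*(-88) = -(-1/9*400)*(-88) = -(-400)*(-88)/9 = -1*35200/9 = -35200/9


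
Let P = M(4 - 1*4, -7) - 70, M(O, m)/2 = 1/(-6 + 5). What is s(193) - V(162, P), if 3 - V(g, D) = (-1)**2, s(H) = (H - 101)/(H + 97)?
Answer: -244/145 ≈ -1.6828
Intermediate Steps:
s(H) = (-101 + H)/(97 + H)
M(O, m) = -2 (M(O, m) = 2/(-6 + 5) = 2/(-1) = 2*(-1) = -2)
P = -72 (P = -2 - 70 = -72)
V(g, D) = 2 (V(g, D) = 3 - 1*(-1)**2 = 3 - 1*1 = 3 - 1 = 2)
s(193) - V(162, P) = (-101 + 193)/(97 + 193) - 1*2 = 92/290 - 2 = (1/290)*92 - 2 = 46/145 - 2 = -244/145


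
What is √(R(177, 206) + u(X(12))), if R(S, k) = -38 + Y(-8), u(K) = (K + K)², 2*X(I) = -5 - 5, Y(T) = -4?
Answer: √58 ≈ 7.6158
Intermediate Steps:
X(I) = -5 (X(I) = (-5 - 5)/2 = (½)*(-10) = -5)
u(K) = 4*K² (u(K) = (2*K)² = 4*K²)
R(S, k) = -42 (R(S, k) = -38 - 4 = -42)
√(R(177, 206) + u(X(12))) = √(-42 + 4*(-5)²) = √(-42 + 4*25) = √(-42 + 100) = √58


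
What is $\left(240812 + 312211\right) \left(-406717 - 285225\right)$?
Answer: $-382659840666$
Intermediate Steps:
$\left(240812 + 312211\right) \left(-406717 - 285225\right) = 553023 \left(-691942\right) = -382659840666$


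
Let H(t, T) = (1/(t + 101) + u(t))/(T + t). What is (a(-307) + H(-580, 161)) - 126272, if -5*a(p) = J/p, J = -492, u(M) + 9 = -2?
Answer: -38901467746962/308076035 ≈ -1.2627e+5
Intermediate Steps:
u(M) = -11 (u(M) = -9 - 2 = -11)
H(t, T) = (-11 + 1/(101 + t))/(T + t) (H(t, T) = (1/(t + 101) - 11)/(T + t) = (1/(101 + t) - 11)/(T + t) = (-11 + 1/(101 + t))/(T + t))
a(p) = 492/(5*p) (a(p) = -(-492)/(5*p) = 492/(5*p))
(a(-307) + H(-580, 161)) - 126272 = ((492/5)/(-307) + (-1110 - 11*(-580))/((-580)² + 101*161 + 101*(-580) + 161*(-580))) - 126272 = ((492/5)*(-1/307) + (-1110 + 6380)/(336400 + 16261 - 58580 - 93380)) - 126272 = (-492/1535 + 5270/200701) - 126272 = -90655442/308076035 - 126272 = -38901467746962/308076035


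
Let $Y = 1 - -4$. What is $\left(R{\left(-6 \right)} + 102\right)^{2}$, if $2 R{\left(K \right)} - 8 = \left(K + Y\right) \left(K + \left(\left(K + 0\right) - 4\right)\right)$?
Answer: $12996$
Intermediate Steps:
$Y = 5$ ($Y = 1 + 4 = 5$)
$R{\left(K \right)} = 4 + \frac{\left(-4 + 2 K\right) \left(5 + K\right)}{2}$ ($R{\left(K \right)} = 4 + \frac{\left(K + 5\right) \left(K + \left(\left(K + 0\right) - 4\right)\right)}{2} = 4 + \frac{\left(5 + K\right) \left(K + \left(K - 4\right)\right)}{2} = 4 + \frac{\left(5 + K\right) \left(K + \left(-4 + K\right)\right)}{2} = 4 + \frac{\left(5 + K\right) \left(-4 + 2 K\right)}{2} = 4 + \frac{\left(-4 + 2 K\right) \left(5 + K\right)}{2}$)
$\left(R{\left(-6 \right)} + 102\right)^{2} = \left(\left(-6 + \left(-6\right)^{2} + 3 \left(-6\right)\right) + 102\right)^{2} = \left(\left(-6 + 36 - 18\right) + 102\right)^{2} = \left(12 + 102\right)^{2} = 114^{2} = 12996$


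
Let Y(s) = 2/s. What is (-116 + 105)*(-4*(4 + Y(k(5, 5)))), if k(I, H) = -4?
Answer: 154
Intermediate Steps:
(-116 + 105)*(-4*(4 + Y(k(5, 5)))) = (-116 + 105)*(-4*(4 + 2/(-4))) = -(-44)*(4 + 2*(-¼)) = -(-44)*(4 - ½) = -(-44)*7/2 = -11*(-14) = 154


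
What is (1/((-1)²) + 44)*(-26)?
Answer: -1170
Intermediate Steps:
(1/((-1)²) + 44)*(-26) = (1/1 + 44)*(-26) = (1 + 44)*(-26) = 45*(-26) = -1170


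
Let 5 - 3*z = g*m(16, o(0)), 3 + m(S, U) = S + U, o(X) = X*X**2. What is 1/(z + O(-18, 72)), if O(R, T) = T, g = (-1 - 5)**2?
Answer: -3/247 ≈ -0.012146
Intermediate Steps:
o(X) = X**3
g = 36 (g = (-6)**2 = 36)
m(S, U) = -3 + S + U (m(S, U) = -3 + (S + U) = -3 + S + U)
z = -463/3 (z = 5/3 - 12*(-3 + 16 + 0**3) = 5/3 - 12*(-3 + 16 + 0) = 5/3 - 12*13 = 5/3 - 1/3*468 = 5/3 - 156 = -463/3 ≈ -154.33)
1/(z + O(-18, 72)) = 1/(-463/3 + 72) = 1/(-247/3) = -3/247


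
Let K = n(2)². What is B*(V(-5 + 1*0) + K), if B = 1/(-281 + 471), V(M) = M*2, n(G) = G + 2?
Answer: 3/95 ≈ 0.031579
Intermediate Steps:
n(G) = 2 + G
V(M) = 2*M
B = 1/190 ≈ 0.0052632
K = 16 (K = (2 + 2)² = 4² = 16)
B*(V(-5 + 1*0) + K) = (2*(-5 + 1*0) + 16)/190 = (2*(-5 + 0) + 16)/190 = (2*(-5) + 16)/190 = (-10 + 16)/190 = (1/190)*6 = 3/95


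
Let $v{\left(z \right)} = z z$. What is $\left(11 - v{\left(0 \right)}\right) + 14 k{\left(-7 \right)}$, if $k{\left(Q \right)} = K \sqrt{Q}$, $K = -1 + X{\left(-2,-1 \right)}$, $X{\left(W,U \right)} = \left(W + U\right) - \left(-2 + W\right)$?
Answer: $11$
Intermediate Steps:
$v{\left(z \right)} = z^{2}$
$X{\left(W,U \right)} = 2 + U$ ($X{\left(W,U \right)} = \left(U + W\right) - \left(-2 + W\right) = 2 + U$)
$K = 0$ ($K = -1 + \left(2 - 1\right) = -1 + 1 = 0$)
$k{\left(Q \right)} = 0$ ($k{\left(Q \right)} = 0 \sqrt{Q} = 0$)
$\left(11 - v{\left(0 \right)}\right) + 14 k{\left(-7 \right)} = \left(11 - 0^{2}\right) + 14 \cdot 0 = \left(11 - 0\right) + 0 = \left(11 + 0\right) + 0 = 11 + 0 = 11$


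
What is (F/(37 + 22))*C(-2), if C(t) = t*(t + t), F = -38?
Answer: -304/59 ≈ -5.1525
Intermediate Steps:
C(t) = 2*t² (C(t) = t*(2*t) = 2*t²)
(F/(37 + 22))*C(-2) = (-38/(37 + 22))*(2*(-2)²) = (-38/59)*(2*4) = ((1/59)*(-38))*8 = -38/59*8 = -304/59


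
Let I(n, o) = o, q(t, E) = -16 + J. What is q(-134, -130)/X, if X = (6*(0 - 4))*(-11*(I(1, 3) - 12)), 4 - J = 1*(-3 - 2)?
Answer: 7/2376 ≈ 0.0029461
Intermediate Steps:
J = 9 (J = 4 - (-3 - 2) = 4 - (-5) = 4 - 1*(-5) = 4 + 5 = 9)
q(t, E) = -7 (q(t, E) = -16 + 9 = -7)
X = -2376 (X = (6*(0 - 4))*(-11*(3 - 12)) = (6*(-4))*(-11*(-9)) = -24*99 = -2376)
q(-134, -130)/X = -7/(-2376) = -7*(-1/2376) = 7/2376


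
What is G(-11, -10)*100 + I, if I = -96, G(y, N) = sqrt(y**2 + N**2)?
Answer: -96 + 100*sqrt(221) ≈ 1390.6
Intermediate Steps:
G(y, N) = sqrt(N**2 + y**2)
G(-11, -10)*100 + I = sqrt((-10)**2 + (-11)**2)*100 - 96 = sqrt(100 + 121)*100 - 96 = sqrt(221)*100 - 96 = 100*sqrt(221) - 96 = -96 + 100*sqrt(221)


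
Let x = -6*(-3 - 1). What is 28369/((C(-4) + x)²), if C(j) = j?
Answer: 28369/400 ≈ 70.922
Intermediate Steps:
x = 24 (x = -6*(-4) = 24)
28369/((C(-4) + x)²) = 28369/((-4 + 24)²) = 28369/(20²) = 28369/400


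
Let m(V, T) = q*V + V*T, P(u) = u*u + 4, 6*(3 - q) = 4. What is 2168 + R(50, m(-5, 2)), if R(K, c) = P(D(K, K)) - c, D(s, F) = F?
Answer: 14081/3 ≈ 4693.7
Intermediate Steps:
q = 7/3 (q = 3 - 1/6*4 = 3 - 2/3 = 7/3 ≈ 2.3333)
P(u) = 4 + u**2 (P(u) = u**2 + 4 = 4 + u**2)
m(V, T) = 7*V/3 + T*V (m(V, T) = 7*V/3 + V*T = 7*V/3 + T*V)
R(K, c) = 4 + K**2 - c (R(K, c) = (4 + K**2) - c = 4 + K**2 - c)
2168 + R(50, m(-5, 2)) = 2168 + (4 + 50**2 - (-5)*(7 + 3*2)/3) = 2168 + (4 + 2500 - (-5)*(7 + 6)/3) = 2168 + (4 + 2500 - (-5)*13/3) = 2168 + (4 + 2500 - 1*(-65/3)) = 2168 + (4 + 2500 + 65/3) = 2168 + 7577/3 = 14081/3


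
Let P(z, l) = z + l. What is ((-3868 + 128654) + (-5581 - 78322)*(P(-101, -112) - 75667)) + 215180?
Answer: 6366899606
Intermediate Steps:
P(z, l) = l + z
((-3868 + 128654) + (-5581 - 78322)*(P(-101, -112) - 75667)) + 215180 = ((-3868 + 128654) + (-5581 - 78322)*((-112 - 101) - 75667)) + 215180 = (124786 - 83903*(-213 - 75667)) + 215180 = (124786 - 83903*(-75880)) + 215180 = (124786 + 6366559640) + 215180 = 6366684426 + 215180 = 6366899606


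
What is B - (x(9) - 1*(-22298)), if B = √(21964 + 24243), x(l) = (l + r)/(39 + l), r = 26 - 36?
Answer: -1070303/48 + 7*√943 ≈ -22083.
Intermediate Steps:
r = -10
x(l) = (-10 + l)/(39 + l) (x(l) = (l - 10)/(39 + l) = (-10 + l)/(39 + l))
B = 7*√943 (B = √46207 = 7*√943 ≈ 214.96)
B - (x(9) - 1*(-22298)) = 7*√943 - ((-10 + 9)/(39 + 9) - 1*(-22298)) = 7*√943 - (-1/48 + 22298) = 7*√943 - 1*1070303/48 = 7*√943 - 1070303/48 = -1070303/48 + 7*√943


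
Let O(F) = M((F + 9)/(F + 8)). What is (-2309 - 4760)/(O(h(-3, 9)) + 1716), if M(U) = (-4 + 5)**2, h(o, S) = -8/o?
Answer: -7069/1717 ≈ -4.1171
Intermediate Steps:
M(U) = 1 (M(U) = 1**2 = 1)
O(F) = 1
(-2309 - 4760)/(O(h(-3, 9)) + 1716) = (-2309 - 4760)/(1 + 1716) = -7069/1717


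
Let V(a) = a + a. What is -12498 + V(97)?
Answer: -12304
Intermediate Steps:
V(a) = 2*a
-12498 + V(97) = -12498 + 2*97 = -12498 + 194 = -12304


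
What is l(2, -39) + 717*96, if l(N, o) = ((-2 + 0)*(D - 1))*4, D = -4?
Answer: 68872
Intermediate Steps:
l(N, o) = 40 (l(N, o) = ((-2 + 0)*(-4 - 1))*4 = -2*(-5)*4 = 10*4 = 40)
l(2, -39) + 717*96 = 40 + 717*96 = 40 + 68832 = 68872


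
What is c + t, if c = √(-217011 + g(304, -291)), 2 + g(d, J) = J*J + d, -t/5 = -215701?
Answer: 1078505 + 2*I*√33007 ≈ 1.0785e+6 + 363.36*I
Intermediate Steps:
t = 1078505 (t = -5*(-215701) = 1078505)
g(d, J) = -2 + d + J² (g(d, J) = -2 + (J*J + d) = -2 + (J² + d) = -2 + (d + J²) = -2 + d + J²)
c = 2*I*√33007 (c = √(-217011 + (-2 + 304 + (-291)²)) = √(-217011 + (-2 + 304 + 84681)) = √(-217011 + 84983) = √(-132028) = 2*I*√33007 ≈ 363.36*I)
c + t = 2*I*√33007 + 1078505 = 1078505 + 2*I*√33007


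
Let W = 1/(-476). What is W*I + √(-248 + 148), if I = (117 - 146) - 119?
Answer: 37/119 + 10*I ≈ 0.31092 + 10.0*I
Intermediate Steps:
I = -148 (I = -29 - 119 = -148)
W = -1/476 ≈ -0.0021008
W*I + √(-248 + 148) = -1/476*(-148) + √(-248 + 148) = 37/119 + √(-100) = 37/119 + 10*I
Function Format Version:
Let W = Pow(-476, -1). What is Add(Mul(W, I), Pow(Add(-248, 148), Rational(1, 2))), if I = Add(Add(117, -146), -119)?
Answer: Add(Rational(37, 119), Mul(10, I)) ≈ Add(0.31092, Mul(10.000, I))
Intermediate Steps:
I = -148 (I = Add(-29, -119) = -148)
W = Rational(-1, 476) ≈ -0.0021008
Add(Mul(W, I), Pow(Add(-248, 148), Rational(1, 2))) = Add(Mul(Rational(-1, 476), -148), Pow(Add(-248, 148), Rational(1, 2))) = Add(Rational(37, 119), Pow(-100, Rational(1, 2))) = Add(Rational(37, 119), Mul(10, I))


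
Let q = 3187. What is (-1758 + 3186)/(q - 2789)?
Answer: 714/199 ≈ 3.5879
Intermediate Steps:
(-1758 + 3186)/(q - 2789) = (-1758 + 3186)/(3187 - 2789) = 1428/398 = 1428*(1/398) = 714/199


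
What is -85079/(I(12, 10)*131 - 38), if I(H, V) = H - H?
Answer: 85079/38 ≈ 2238.9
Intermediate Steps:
I(H, V) = 0
-85079/(I(12, 10)*131 - 38) = -85079/(0*131 - 38) = -85079/(0 - 38) = -85079/(-38) = -85079*(-1/38) = 85079/38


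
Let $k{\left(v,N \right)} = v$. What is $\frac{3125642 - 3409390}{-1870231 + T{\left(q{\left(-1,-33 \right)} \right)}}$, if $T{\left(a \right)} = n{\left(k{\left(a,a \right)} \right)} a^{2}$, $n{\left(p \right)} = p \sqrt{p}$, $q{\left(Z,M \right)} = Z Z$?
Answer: $\frac{141874}{935115} \approx 0.15172$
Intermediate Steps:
$q{\left(Z,M \right)} = Z^{2}$
$n{\left(p \right)} = p^{\frac{3}{2}}$
$T{\left(a \right)} = a^{\frac{7}{2}}$ ($T{\left(a \right)} = a^{\frac{3}{2}} a^{2} = a^{\frac{7}{2}}$)
$\frac{3125642 - 3409390}{-1870231 + T{\left(q{\left(-1,-33 \right)} \right)}} = \frac{3125642 - 3409390}{-1870231 + \left(\left(-1\right)^{2}\right)^{\frac{7}{2}}} = - \frac{283748}{-1870231 + 1^{\frac{7}{2}}} = - \frac{283748}{-1870231 + 1} = - \frac{283748}{-1870230} = \left(-283748\right) \left(- \frac{1}{1870230}\right) = \frac{141874}{935115}$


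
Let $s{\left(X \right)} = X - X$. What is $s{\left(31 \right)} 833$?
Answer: $0$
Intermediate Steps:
$s{\left(X \right)} = 0$
$s{\left(31 \right)} 833 = 0 \cdot 833 = 0$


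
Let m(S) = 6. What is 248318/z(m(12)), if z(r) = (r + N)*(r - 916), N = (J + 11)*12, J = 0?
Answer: -17737/8970 ≈ -1.9774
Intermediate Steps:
N = 132 (N = (0 + 11)*12 = 11*12 = 132)
z(r) = (-916 + r)*(132 + r) (z(r) = (r + 132)*(r - 916) = (132 + r)*(-916 + r) = (-916 + r)*(132 + r))
248318/z(m(12)) = 248318/(-120912 + 6² - 784*6) = 248318/(-120912 + 36 - 4704) = 248318/(-125580) = 248318*(-1/125580) = -17737/8970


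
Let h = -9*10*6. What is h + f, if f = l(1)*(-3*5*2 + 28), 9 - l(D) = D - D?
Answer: -558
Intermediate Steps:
l(D) = 9 (l(D) = 9 - (D - D) = 9 - 1*0 = 9 + 0 = 9)
f = -18 (f = 9*(-3*5*2 + 28) = 9*(-15*2 + 28) = 9*(-30 + 28) = 9*(-2) = -18)
h = -540 (h = -90*6 = -540)
h + f = -540 - 18 = -558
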